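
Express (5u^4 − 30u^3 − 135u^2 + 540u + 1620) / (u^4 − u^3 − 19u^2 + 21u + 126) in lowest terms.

Euclidean algorithm in ℚ[u]:
  5u^4 − 30u^3 − 135u^2 + 540u + 1620 = (5)(u^4 − u^3 − 19u^2 + 21u + 126) + (−25u^3 − 40u^2 + 435u + 990)
  u^4 − u^3 − 19u^2 + 21u + 126 = (−(1/25)u + 13/125)(−25u^3 − 40u^2 + 435u + 990) + ((64/25)u^2 + (384/25)u + 576/25)
  −25u^3 − 40u^2 + 435u + 990 = (−(625/64)u + 1375/32)((64/25)u^2 + (384/25)u + 576/25) + (0)
Last nonzero remainder: (64/25)u^2 + (384/25)u + 576/25. Dividing through by 64/25 gives the monic gcd u^2 + 6u + 9.
Cancel u^2 + 6u + 9 from numerator and denominator to get the reduced form.

(5u^2 − 60u + 180)/(u^2 − 7u + 14)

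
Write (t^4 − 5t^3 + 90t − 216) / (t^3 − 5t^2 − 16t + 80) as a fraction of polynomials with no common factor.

(t^3 − 9t^2 + 36t − 54)/(t^2 − 9t + 20)

Euclidean algorithm in ℚ[t]:
  t^4 − 5t^3 + 90t − 216 = (t)(t^3 − 5t^2 − 16t + 80) + (16t^2 + 10t − 216)
  t^3 − 5t^2 − 16t + 80 = ((1/16)t − 45/128)(16t^2 + 10t − 216) + ((65/64)t + 65/16)
  16t^2 + 10t − 216 = ((1024/65)t − 3456/65)((65/64)t + 65/16) + (0)
Last nonzero remainder: (65/64)t + 65/16. Dividing through by 65/64 gives the monic gcd t + 4.
Cancel t + 4 from numerator and denominator to get the reduced form.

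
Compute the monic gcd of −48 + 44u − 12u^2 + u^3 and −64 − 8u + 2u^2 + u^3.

−4 + u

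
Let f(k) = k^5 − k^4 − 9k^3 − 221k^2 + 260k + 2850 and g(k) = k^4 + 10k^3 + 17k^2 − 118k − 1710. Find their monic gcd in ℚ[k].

k^3 + k^2 + 8k − 190

Repeated division with remainder:
  k^5 − k^4 − 9k^3 − 221k^2 + 260k + 2850 = (k − 11)(k^4 + 10k^3 + 17k^2 − 118k − 1710) + (84k^3 + 84k^2 + 672k − 15960)
  k^4 + 10k^3 + 17k^2 − 118k − 1710 = ((1/84)k + 3/28)(84k^3 + 84k^2 + 672k − 15960) + (0)
Last nonzero remainder: 84k^3 + 84k^2 + 672k − 15960. Dividing through by 84 gives the monic gcd k^3 + k^2 + 8k − 190.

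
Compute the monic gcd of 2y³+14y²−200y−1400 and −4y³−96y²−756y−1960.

y²+17y+70

Euclidean algorithm in ℚ[y]:
  2y³+14y²−200y−1400 = (−1/2)(−4y³−96y²−756y−1960) + (−34y²−578y−2380)
  −4y³−96y²−756y−1960 = ((2/17)y+14/17)(−34y²−578y−2380) + (0)
Last nonzero remainder: −34y²−578y−2380. Dividing through by −34 gives the monic gcd y²+17y+70.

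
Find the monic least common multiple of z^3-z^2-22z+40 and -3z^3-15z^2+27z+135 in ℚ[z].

z^5-z^4-31z^3+49z^2+198z-360

Euclidean algorithm in ℚ[z]:
  z^3-z^2-22z+40 = (-1/3)(-3z^3-15z^2+27z+135) + (-6z^2-13z+85)
  -3z^3-15z^2+27z+135 = ((1/2)z+17/12)(-6z^2-13z+85) + ((35/12)z+175/12)
  -6z^2-13z+85 = (-(72/35)z+204/35)((35/12)z+175/12) + (0)
Last nonzero remainder: (35/12)z+175/12. Dividing through by 35/12 gives the monic gcd z+5.
Then lcm(f, g) = f·g / gcd(f, g); expanding and making the result monic gives the answer.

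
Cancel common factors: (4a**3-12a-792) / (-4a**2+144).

(-a**2-6a-33)/(a+6)

By polynomial division,
  4a**3-12a-792 = (-a)(-4a**2+144) + (132a-792)
  -4a**2+144 = (-(1/33)a-2/11)(132a-792) + (0)
Last nonzero remainder: 132a-792. Dividing through by 132 gives the monic gcd a-6.
Cancel a-6 from numerator and denominator to get the reduced form.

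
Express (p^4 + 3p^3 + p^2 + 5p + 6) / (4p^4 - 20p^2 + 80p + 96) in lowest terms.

(p^2 - p + 2)/(4p^2 - 16p + 32)

By polynomial division,
  p^4 + 3p^3 + p^2 + 5p + 6 = (1/4)(4p^4 - 20p^2 + 80p + 96) + (3p^3 + 6p^2 - 15p - 18)
  4p^4 - 20p^2 + 80p + 96 = ((4/3)p - 8/3)(3p^3 + 6p^2 - 15p - 18) + (16p^2 + 64p + 48)
  3p^3 + 6p^2 - 15p - 18 = ((3/16)p - 3/8)(16p^2 + 64p + 48) + (0)
Last nonzero remainder: 16p^2 + 64p + 48. Dividing through by 16 gives the monic gcd p^2 + 4p + 3.
Cancel p^2 + 4p + 3 from numerator and denominator to get the reduced form.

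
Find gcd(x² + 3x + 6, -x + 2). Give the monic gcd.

1

Apply the Euclidean algorithm:
  x² + 3x + 6 = (-x - 5)(-x + 2) + (16)
  -x + 2 = (-(1/16)x + 1/8)(16) + (0)
The last nonzero remainder is the constant 16, so the polynomials are coprime and gcd = 1.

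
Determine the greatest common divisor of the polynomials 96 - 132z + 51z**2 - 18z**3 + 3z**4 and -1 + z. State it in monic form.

-1 + z

Euclidean algorithm in ℚ[z]:
  3z**4 - 18z**3 + 51z**2 - 132z + 96 = (3z**3 - 15z**2 + 36z - 96)(z - 1) + (0)
The last nonzero remainder z - 1 is already monic.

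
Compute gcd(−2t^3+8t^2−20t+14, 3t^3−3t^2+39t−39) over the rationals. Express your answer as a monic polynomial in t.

Apply the Euclidean algorithm:
  −2t^3+8t^2−20t+14 = (−2/3)(3t^3−3t^2+39t−39) + (6t^2+6t−12)
  3t^3−3t^2+39t−39 = ((1/2)t−1)(6t^2+6t−12) + (51t−51)
  6t^2+6t−12 = ((2/17)t+4/17)(51t−51) + (0)
Last nonzero remainder: 51t−51. Dividing through by 51 gives the monic gcd t−1.

t−1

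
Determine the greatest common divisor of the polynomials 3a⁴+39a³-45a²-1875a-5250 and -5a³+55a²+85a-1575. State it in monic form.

a²-2a-35

Euclidean algorithm in ℚ[a]:
  3a⁴+39a³-45a²-1875a-5250 = (-(3/5)a-72/5)(-5a³+55a²+85a-1575) + (798a²-1596a-27930)
  -5a³+55a²+85a-1575 = (-(5/798)a+15/266)(798a²-1596a-27930) + (0)
Last nonzero remainder: 798a²-1596a-27930. Dividing through by 798 gives the monic gcd a²-2a-35.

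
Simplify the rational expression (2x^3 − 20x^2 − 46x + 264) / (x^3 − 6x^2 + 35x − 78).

Repeated division with remainder:
  2x^3 − 20x^2 − 46x + 264 = (2)(x^3 − 6x^2 + 35x − 78) + (−8x^2 − 116x + 420)
  x^3 − 6x^2 + 35x − 78 = (−(1/8)x + 41/16)(−8x^2 − 116x + 420) + ((1539/4)x − 4617/4)
  −8x^2 − 116x + 420 = (−(32/1539)x − 560/1539)((1539/4)x − 4617/4) + (0)
Last nonzero remainder: (1539/4)x − 4617/4. Dividing through by 1539/4 gives the monic gcd x − 3.
Cancel x − 3 from numerator and denominator to get the reduced form.

(2x^2 − 14x − 88)/(x^2 − 3x + 26)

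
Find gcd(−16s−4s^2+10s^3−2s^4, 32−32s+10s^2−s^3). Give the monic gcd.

8−6s+s^2

By polynomial division,
  −2s^4+10s^3−4s^2−16s = (2s+10)(−s^3+10s^2−32s+32) + (−40s^2+240s−320)
  −s^3+10s^2−32s+32 = ((1/40)s−1/10)(−40s^2+240s−320) + (0)
Last nonzero remainder: −40s^2+240s−320. Dividing through by −40 gives the monic gcd s^2−6s+8.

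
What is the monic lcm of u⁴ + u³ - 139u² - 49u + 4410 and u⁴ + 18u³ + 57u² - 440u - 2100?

Euclidean algorithm in ℚ[u]:
  u⁴ + u³ - 139u² - 49u + 4410 = (u⁴ + 18u³ + 57u² - 440u - 2100) + (-17u³ - 196u² + 391u + 6510)
  u⁴ + 18u³ + 57u² - 440u - 2100 = (-(1/17)u - 110/289)(-17u³ - 196u² + 391u + 6510) + ((1560/289)u² + (1560/17)u + 109200/289)
  -17u³ - 196u² + 391u + 6510 = (-(4913/1560)u + 8959/520)((1560/289)u² + (1560/17)u + 109200/289) + (0)
Last nonzero remainder: (1560/289)u² + (1560/17)u + 109200/289. Dividing through by 1560/289 gives the monic gcd u² + 17u + 70.
Then lcm(f, g) = f·g / gcd(f, g); expanding and making the result monic gives the answer.

u⁶ + 2u⁵ - 168u⁴ - 218u³ + 8531u² + 5880u - 132300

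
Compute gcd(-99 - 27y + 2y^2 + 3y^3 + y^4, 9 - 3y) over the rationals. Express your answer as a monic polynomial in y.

-3 + y

Apply the Euclidean algorithm:
  y^4 + 3y^3 + 2y^2 - 27y - 99 = (-(1/3)y^3 - 2y^2 - (20/3)y - 11)(-3y + 9) + (0)
Last nonzero remainder: -3y + 9. Dividing through by -3 gives the monic gcd y - 3.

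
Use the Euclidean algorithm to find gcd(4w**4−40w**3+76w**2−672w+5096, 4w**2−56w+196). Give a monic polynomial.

w**2−14w+49

Repeated division with remainder:
  4w**4−40w**3+76w**2−672w+5096 = (w**2+4w+26)(4w**2−56w+196) + (0)
Last nonzero remainder: 4w**2−56w+196. Dividing through by 4 gives the monic gcd w**2−14w+49.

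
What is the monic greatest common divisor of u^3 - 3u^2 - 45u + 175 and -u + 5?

u - 5

Apply the Euclidean algorithm:
  u^3 - 3u^2 - 45u + 175 = (-u^2 - 2u + 35)(-u + 5) + (0)
Last nonzero remainder: -u + 5. Dividing through by -1 gives the monic gcd u - 5.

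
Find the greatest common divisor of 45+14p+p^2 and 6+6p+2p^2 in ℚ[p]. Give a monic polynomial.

Euclidean algorithm in ℚ[p]:
  p^2+14p+45 = (1/2)(2p^2+6p+6) + (11p+42)
  2p^2+6p+6 = ((2/11)p-18/121)(11p+42) + (1482/121)
  11p+42 = ((1331/1482)p+847/247)(1482/121) + (0)
The last nonzero remainder is the constant 1482/121, so the polynomials are coprime and gcd = 1.

1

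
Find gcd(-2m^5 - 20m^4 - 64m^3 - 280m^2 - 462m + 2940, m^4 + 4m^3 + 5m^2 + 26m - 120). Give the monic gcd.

m^2 + 3m - 10

Euclidean algorithm in ℚ[m]:
  -2m^5 - 20m^4 - 64m^3 - 280m^2 - 462m + 2940 = (-2m - 12)(m^4 + 4m^3 + 5m^2 + 26m - 120) + (-6m^3 - 168m^2 - 390m + 1500)
  m^4 + 4m^3 + 5m^2 + 26m - 120 = (-(1/6)m + 4)(-6m^3 - 168m^2 - 390m + 1500) + (612m^2 + 1836m - 6120)
  -6m^3 - 168m^2 - 390m + 1500 = (-(1/102)m - 25/102)(612m^2 + 1836m - 6120) + (0)
Last nonzero remainder: 612m^2 + 1836m - 6120. Dividing through by 612 gives the monic gcd m^2 + 3m - 10.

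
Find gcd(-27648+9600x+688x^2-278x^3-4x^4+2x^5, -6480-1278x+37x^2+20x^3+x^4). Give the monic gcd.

-72+x+x^2

Apply the Euclidean algorithm:
  2x^5-4x^4-278x^3+688x^2+9600x-27648 = (2x-44)(x^4+20x^3+37x^2-1278x-6480) + (528x^3+4872x^2-33672x-312768)
  x^4+20x^3+37x^2-1278x-6480 = ((1/528)x+79/3872)(528x^3+4872x^2-33672x-312768) + ((663/484)x^2+(663/484)x-11934/121)
  528x^3+4872x^2-33672x-312768 = ((85184/221)x+700832/221)((663/484)x^2+(663/484)x-11934/121) + (0)
Last nonzero remainder: (663/484)x^2+(663/484)x-11934/121. Dividing through by 663/484 gives the monic gcd x^2+x-72.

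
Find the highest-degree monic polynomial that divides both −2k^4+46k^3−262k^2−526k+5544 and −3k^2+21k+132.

k^2−7k−44

By polynomial division,
  −2k^4+46k^3−262k^2−526k+5544 = ((2/3)k^2−(32/3)k+42)(−3k^2+21k+132) + (0)
Last nonzero remainder: −3k^2+21k+132. Dividing through by −3 gives the monic gcd k^2−7k−44.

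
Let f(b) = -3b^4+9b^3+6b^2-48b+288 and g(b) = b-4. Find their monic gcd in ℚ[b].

By polynomial division,
  -3b^4+9b^3+6b^2-48b+288 = (-3b^3-3b^2-6b-72)(b-4) + (0)
The last nonzero remainder b-4 is already monic.

b-4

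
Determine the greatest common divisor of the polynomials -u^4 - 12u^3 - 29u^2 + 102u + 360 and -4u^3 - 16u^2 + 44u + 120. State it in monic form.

u^2 + 2u - 15

Repeated division with remainder:
  -u^4 - 12u^3 - 29u^2 + 102u + 360 = ((1/4)u + 2)(-4u^3 - 16u^2 + 44u + 120) + (-8u^2 - 16u + 120)
  -4u^3 - 16u^2 + 44u + 120 = ((1/2)u + 1)(-8u^2 - 16u + 120) + (0)
Last nonzero remainder: -8u^2 - 16u + 120. Dividing through by -8 gives the monic gcd u^2 + 2u - 15.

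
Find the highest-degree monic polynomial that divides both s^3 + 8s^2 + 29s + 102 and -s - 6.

s + 6

Repeated division with remainder:
  s^3 + 8s^2 + 29s + 102 = (-s^2 - 2s - 17)(-s - 6) + (0)
Last nonzero remainder: -s - 6. Dividing through by -1 gives the monic gcd s + 6.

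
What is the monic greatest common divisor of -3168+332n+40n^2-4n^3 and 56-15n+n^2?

-8+n

Apply the Euclidean algorithm:
  -4n^3+40n^2+332n-3168 = (-4n-20)(n^2-15n+56) + (256n-2048)
  n^2-15n+56 = ((1/256)n-7/256)(256n-2048) + (0)
Last nonzero remainder: 256n-2048. Dividing through by 256 gives the monic gcd n-8.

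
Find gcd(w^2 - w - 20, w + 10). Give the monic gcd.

1

By polynomial division,
  w^2 - w - 20 = (w - 11)(w + 10) + (90)
  w + 10 = ((1/90)w + 1/9)(90) + (0)
The last nonzero remainder is the constant 90, so the polynomials are coprime and gcd = 1.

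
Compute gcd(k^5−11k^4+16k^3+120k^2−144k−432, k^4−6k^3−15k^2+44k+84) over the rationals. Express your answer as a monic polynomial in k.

Euclidean algorithm in ℚ[k]:
  k^5−11k^4+16k^3+120k^2−144k−432 = (k−5)(k^4−6k^3−15k^2+44k+84) + (k^3+k^2−8k−12)
  k^4−6k^3−15k^2+44k+84 = (k−7)(k^3+k^2−8k−12) + (0)
The last nonzero remainder k^3+k^2−8k−12 is already monic.

k^3+k^2−8k−12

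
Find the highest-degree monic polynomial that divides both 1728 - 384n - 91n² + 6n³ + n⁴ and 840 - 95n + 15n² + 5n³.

8 + n

Euclidean algorithm in ℚ[n]:
  n⁴ + 6n³ - 91n² - 384n + 1728 = ((1/5)n + 3/5)(5n³ + 15n² - 95n + 840) + (-81n² - 495n + 1224)
  5n³ + 15n² - 95n + 840 = (-(5/81)n + 140/729)(-81n² - 495n + 1224) + ((6125/81)n + 49000/81)
  -81n² - 495n + 1224 = (-(6561/6125)n + 12393/6125)((6125/81)n + 49000/81) + (0)
Last nonzero remainder: (6125/81)n + 49000/81. Dividing through by 6125/81 gives the monic gcd n + 8.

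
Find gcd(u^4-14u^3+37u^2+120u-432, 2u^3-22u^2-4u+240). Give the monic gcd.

Repeated division with remainder:
  u^4-14u^3+37u^2+120u-432 = ((1/2)u-3/2)(2u^3-22u^2-4u+240) + (6u^2-6u-72)
  2u^3-22u^2-4u+240 = ((1/3)u-10/3)(6u^2-6u-72) + (0)
Last nonzero remainder: 6u^2-6u-72. Dividing through by 6 gives the monic gcd u^2-u-12.

u^2-u-12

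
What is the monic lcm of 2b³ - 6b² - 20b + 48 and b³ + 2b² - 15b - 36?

b⁴ - 19b² - 6b + 72

Repeated division with remainder:
  2b³ - 6b² - 20b + 48 = (2)(b³ + 2b² - 15b - 36) + (-10b² + 10b + 120)
  b³ + 2b² - 15b - 36 = (-(1/10)b - 3/10)(-10b² + 10b + 120) + (0)
Last nonzero remainder: -10b² + 10b + 120. Dividing through by -10 gives the monic gcd b² - b - 12.
Then lcm(f, g) = f·g / gcd(f, g); expanding and making the result monic gives the answer.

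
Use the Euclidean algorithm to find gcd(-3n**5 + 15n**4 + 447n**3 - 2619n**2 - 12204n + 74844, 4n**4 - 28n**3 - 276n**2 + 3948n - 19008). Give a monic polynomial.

Apply the Euclidean algorithm:
  -3n**5 + 15n**4 + 447n**3 - 2619n**2 - 12204n + 74844 = (-(3/4)n - 3/2)(4n**4 - 28n**3 - 276n**2 + 3948n - 19008) + (198n**3 - 72n**2 - 20538n + 46332)
  4n**4 - 28n**3 - 276n**2 + 3948n - 19008 = ((2/99)n - 146/1089)(198n**3 - 72n**2 - 20538n + 46332) + ((15640/121)n**2 + (31280/121)n - 140760/11)
  198n**3 - 72n**2 - 20538n + 46332 = ((11979/7820)n - 14157/3910)((15640/121)n**2 + (31280/121)n - 140760/11) + (0)
Last nonzero remainder: (15640/121)n**2 + (31280/121)n - 140760/11. Dividing through by 15640/121 gives the monic gcd n**2 + 2n - 99.

n**2 + 2n - 99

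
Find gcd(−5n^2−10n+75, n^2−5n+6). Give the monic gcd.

n−3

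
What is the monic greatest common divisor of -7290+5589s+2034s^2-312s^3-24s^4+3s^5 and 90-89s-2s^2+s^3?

Apply the Euclidean algorithm:
  3s^5-24s^4-312s^3+2034s^2+5589s-7290 = (3s^2-18s-81)(s^3-2s^2-89s+90) + (0)
The last nonzero remainder s^3-2s^2-89s+90 is already monic.

90-89s-2s^2+s^3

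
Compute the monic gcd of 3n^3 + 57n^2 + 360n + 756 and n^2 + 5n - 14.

Repeated division with remainder:
  3n^3 + 57n^2 + 360n + 756 = (3n + 42)(n^2 + 5n - 14) + (192n + 1344)
  n^2 + 5n - 14 = ((1/192)n - 1/96)(192n + 1344) + (0)
Last nonzero remainder: 192n + 1344. Dividing through by 192 gives the monic gcd n + 7.

n + 7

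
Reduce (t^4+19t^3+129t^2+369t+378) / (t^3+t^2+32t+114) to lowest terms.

(t^3+16t^2+81t+126)/(t^2-2t+38)

Apply the Euclidean algorithm:
  t^4+19t^3+129t^2+369t+378 = (t+18)(t^3+t^2+32t+114) + (79t^2-321t-1674)
  t^3+t^2+32t+114 = ((1/79)t+400/6241)(79t^2-321t-1674) + ((460358/6241)t+1381074/6241)
  79t^2-321t-1674 = ((493039/460358)t-1741239/230179)((460358/6241)t+1381074/6241) + (0)
Last nonzero remainder: (460358/6241)t+1381074/6241. Dividing through by 460358/6241 gives the monic gcd t+3.
Cancel t+3 from numerator and denominator to get the reduced form.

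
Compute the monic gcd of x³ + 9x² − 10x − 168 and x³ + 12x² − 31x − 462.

x + 7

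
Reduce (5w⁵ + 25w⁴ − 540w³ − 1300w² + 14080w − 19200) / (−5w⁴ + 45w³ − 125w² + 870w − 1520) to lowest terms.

Repeated division with remainder:
  5w⁵ + 25w⁴ − 540w³ − 1300w² + 14080w − 19200 = (−w − 14)(−5w⁴ + 45w³ − 125w² + 870w − 1520) + (−35w³ − 2180w² + 24740w − 40480)
  −5w⁴ + 45w³ − 125w² + 870w − 1520 = ((1/7)w − 499/49)(−35w³ − 2180w² + 24740w − 40480) + (−(1267125/49)w² + (12671250/49)w − 20274000/49)
  −35w³ − 2180w² + 24740w − 40480 = ((343/253425)w + 24794/253425)(−(1267125/49)w² + (12671250/49)w − 20274000/49) + (0)
Last nonzero remainder: −(1267125/49)w² + (12671250/49)w − 20274000/49. Dividing through by −1267125/49 gives the monic gcd w² − 10w + 16.
Cancel w² − 10w + 16 from numerator and denominator to get the reduced form.

(−w³ − 15w² − 26w + 240)/(w² + w + 19)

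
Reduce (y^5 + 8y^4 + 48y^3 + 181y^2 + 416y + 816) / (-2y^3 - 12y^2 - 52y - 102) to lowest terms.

By polynomial division,
  y^5 + 8y^4 + 48y^3 + 181y^2 + 416y + 816 = (-(1/2)y^2 - y - 5)(-2y^3 - 12y^2 - 52y - 102) + (18y^2 + 54y + 306)
  -2y^3 - 12y^2 - 52y - 102 = (-(1/9)y - 1/3)(18y^2 + 54y + 306) + (0)
Last nonzero remainder: 18y^2 + 54y + 306. Dividing through by 18 gives the monic gcd y^2 + 3y + 17.
Cancel y^2 + 3y + 17 from numerator and denominator to get the reduced form.

(-y^3 - 5y^2 - 16y - 48)/(2y + 6)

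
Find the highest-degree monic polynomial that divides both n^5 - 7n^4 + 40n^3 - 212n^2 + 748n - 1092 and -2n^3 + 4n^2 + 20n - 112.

Repeated division with remainder:
  n^5 - 7n^4 + 40n^3 - 212n^2 + 748n - 1092 = (-(1/2)n^2 + (5/2)n - 20)(-2n^3 + 4n^2 + 20n - 112) + (-238n^2 + 1428n - 3332)
  -2n^3 + 4n^2 + 20n - 112 = ((1/119)n + 4/119)(-238n^2 + 1428n - 3332) + (0)
Last nonzero remainder: -238n^2 + 1428n - 3332. Dividing through by -238 gives the monic gcd n^2 - 6n + 14.

n^2 - 6n + 14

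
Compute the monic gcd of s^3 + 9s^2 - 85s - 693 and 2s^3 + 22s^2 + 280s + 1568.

Apply the Euclidean algorithm:
  s^3 + 9s^2 - 85s - 693 = (1/2)(2s^3 + 22s^2 + 280s + 1568) + (-2s^2 - 225s - 1477)
  2s^3 + 22s^2 + 280s + 1568 = (-s + 203/2)(-2s^2 - 225s - 1477) + ((43281/2)s + 302967/2)
  -2s^2 - 225s - 1477 = (-(4/43281)s - 422/43281)((43281/2)s + 302967/2) + (0)
Last nonzero remainder: (43281/2)s + 302967/2. Dividing through by 43281/2 gives the monic gcd s + 7.

s + 7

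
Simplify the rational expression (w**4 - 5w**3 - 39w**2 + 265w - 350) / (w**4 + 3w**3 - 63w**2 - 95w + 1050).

(w - 2)/(w + 6)

Apply the Euclidean algorithm:
  w**4 - 5w**3 - 39w**2 + 265w - 350 = (w**4 + 3w**3 - 63w**2 - 95w + 1050) + (-8w**3 + 24w**2 + 360w - 1400)
  w**4 + 3w**3 - 63w**2 - 95w + 1050 = (-(1/8)w - 3/4)(-8w**3 + 24w**2 + 360w - 1400) + (0)
Last nonzero remainder: -8w**3 + 24w**2 + 360w - 1400. Dividing through by -8 gives the monic gcd w**3 - 3w**2 - 45w + 175.
Cancel w**3 - 3w**2 - 45w + 175 from numerator and denominator to get the reduced form.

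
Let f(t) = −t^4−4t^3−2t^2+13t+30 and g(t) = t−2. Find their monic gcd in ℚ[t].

t−2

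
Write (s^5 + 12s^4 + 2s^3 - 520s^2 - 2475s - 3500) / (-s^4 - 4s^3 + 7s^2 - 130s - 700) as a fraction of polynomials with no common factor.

(-s^3 - 2s^2 + 43s + 140)/(s^2 - 6s + 28)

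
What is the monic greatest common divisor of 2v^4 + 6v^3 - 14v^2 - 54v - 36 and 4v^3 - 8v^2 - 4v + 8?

v + 1

By polynomial division,
  2v^4 + 6v^3 - 14v^2 - 54v - 36 = ((1/2)v + 5/2)(4v^3 - 8v^2 - 4v + 8) + (8v^2 - 48v - 56)
  4v^3 - 8v^2 - 4v + 8 = ((1/2)v + 2)(8v^2 - 48v - 56) + (120v + 120)
  8v^2 - 48v - 56 = ((1/15)v - 7/15)(120v + 120) + (0)
Last nonzero remainder: 120v + 120. Dividing through by 120 gives the monic gcd v + 1.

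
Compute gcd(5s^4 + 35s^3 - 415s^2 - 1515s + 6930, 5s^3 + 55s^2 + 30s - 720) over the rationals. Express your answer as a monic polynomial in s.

By polynomial division,
  5s^4 + 35s^3 - 415s^2 - 1515s + 6930 = (s - 4)(5s^3 + 55s^2 + 30s - 720) + (-225s^2 - 675s + 4050)
  5s^3 + 55s^2 + 30s - 720 = (-(1/45)s - 8/45)(-225s^2 - 675s + 4050) + (0)
Last nonzero remainder: -225s^2 - 675s + 4050. Dividing through by -225 gives the monic gcd s^2 + 3s - 18.

s^2 + 3s - 18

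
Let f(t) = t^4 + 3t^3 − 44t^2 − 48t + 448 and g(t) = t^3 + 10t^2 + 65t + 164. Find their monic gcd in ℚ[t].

Euclidean algorithm in ℚ[t]:
  t^4 + 3t^3 − 44t^2 − 48t + 448 = (t − 7)(t^3 + 10t^2 + 65t + 164) + (−39t^2 + 243t + 1596)
  t^3 + 10t^2 + 65t + 164 = (−(1/39)t − 211/507)(−39t^2 + 243t + 1596) + ((34992/169)t + 139968/169)
  −39t^2 + 243t + 1596 = (−(2197/11664)t + 22477/11664)((34992/169)t + 139968/169) + (0)
Last nonzero remainder: (34992/169)t + 139968/169. Dividing through by 34992/169 gives the monic gcd t + 4.

t + 4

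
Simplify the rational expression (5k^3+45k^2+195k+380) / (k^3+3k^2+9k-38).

(5k+20)/(k-2)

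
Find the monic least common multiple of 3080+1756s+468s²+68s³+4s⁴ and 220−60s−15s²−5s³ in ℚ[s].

−1540−108s+205s²+83s³+15s⁴+s⁵

By polynomial division,
  4s⁴+68s³+468s²+1756s+3080 = (−(4/5)s−56/5)(−5s³−15s²−60s+220) + (252s²+1260s+5544)
  −5s³−15s²−60s+220 = (−(5/252)s+5/126)(252s²+1260s+5544) + (0)
Last nonzero remainder: 252s²+1260s+5544. Dividing through by 252 gives the monic gcd s²+5s+22.
Then lcm(f, g) = f·g / gcd(f, g); expanding and making the result monic gives the answer.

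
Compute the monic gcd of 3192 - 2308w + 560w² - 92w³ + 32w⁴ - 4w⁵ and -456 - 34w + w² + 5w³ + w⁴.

By polynomial division,
  -4w⁵ + 32w⁴ - 92w³ + 560w² - 2308w + 3192 = (-4w + 52)(w⁴ + 5w³ + w² - 34w - 456) + (-348w³ + 372w² - 2364w + 26904)
  w⁴ + 5w³ + w² - 34w - 456 = (-(1/348)w - 44/2523)(-348w³ + 372w² - 2364w + 26904) + ((584/841)w² + (1752/841)w + 11096/841)
  -348w³ + 372w² - 2364w + 26904 = (-(73167/146)w + 148857/73)((584/841)w² + (1752/841)w + 11096/841) + (0)
Last nonzero remainder: (584/841)w² + (1752/841)w + 11096/841. Dividing through by 584/841 gives the monic gcd w² + 3w + 19.

19 + 3w + w²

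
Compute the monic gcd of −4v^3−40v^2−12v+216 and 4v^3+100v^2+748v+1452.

Euclidean algorithm in ℚ[v]:
  −4v^3−40v^2−12v+216 = (−1)(4v^3+100v^2+748v+1452) + (60v^2+736v+1668)
  4v^3+100v^2+748v+1452 = ((1/15)v+191/225)(60v^2+736v+1668) + ((2704/225)v+2704/75)
  60v^2+736v+1668 = ((3375/676)v+31275/676)((2704/225)v+2704/75) + (0)
Last nonzero remainder: (2704/225)v+2704/75. Dividing through by 2704/225 gives the monic gcd v+3.

v+3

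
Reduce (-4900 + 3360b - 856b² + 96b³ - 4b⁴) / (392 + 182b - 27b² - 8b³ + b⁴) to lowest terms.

By polynomial division,
  -4b⁴ + 96b³ - 856b² + 3360b - 4900 = (-4)(b⁴ - 8b³ - 27b² + 182b + 392) + (64b³ - 964b² + 4088b - 3332)
  b⁴ - 8b³ - 27b² + 182b + 392 = ((1/64)b + 113/1024)(64b³ - 964b² + 4088b - 3332) + ((3969/256)b² - (27783/128)b + 194481/256)
  64b³ - 964b² + 4088b - 3332 = ((16384/3969)b - 17408/3969)((3969/256)b² - (27783/128)b + 194481/256) + (0)
Last nonzero remainder: (3969/256)b² - (27783/128)b + 194481/256. Dividing through by 3969/256 gives the monic gcd b² - 14b + 49.
Cancel b² - 14b + 49 from numerator and denominator to get the reduced form.

(-100 + 40b - 4b²)/(8 + 6b + b²)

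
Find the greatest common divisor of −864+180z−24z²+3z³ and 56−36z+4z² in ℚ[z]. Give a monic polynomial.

Euclidean algorithm in ℚ[z]:
  3z³−24z²+180z−864 = ((3/4)z+3/4)(4z²−36z+56) + (165z−906)
  4z²−36z+56 = ((4/165)z−772/9075)(165z−906) + (−63744/3025)
  165z−906 = (−(166375/21248)z+456775/10624)(−63744/3025) + (0)
The last nonzero remainder is the constant −63744/3025, so the polynomials are coprime and gcd = 1.

1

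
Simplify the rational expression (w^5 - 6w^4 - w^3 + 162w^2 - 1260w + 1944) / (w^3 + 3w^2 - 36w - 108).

(w^3 - 6w^2 + 35w - 54)/(w + 3)

Euclidean algorithm in ℚ[w]:
  w^5 - 6w^4 - w^3 + 162w^2 - 1260w + 1944 = (w^2 - 9w + 62)(w^3 + 3w^2 - 36w - 108) + (-240w^2 + 8640)
  w^3 + 3w^2 - 36w - 108 = (-(1/240)w - 1/80)(-240w^2 + 8640) + (0)
Last nonzero remainder: -240w^2 + 8640. Dividing through by -240 gives the monic gcd w^2 - 36.
Cancel w^2 - 36 from numerator and denominator to get the reduced form.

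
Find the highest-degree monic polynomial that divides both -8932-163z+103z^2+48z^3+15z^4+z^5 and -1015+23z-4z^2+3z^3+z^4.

203+36z+8z^2+z^3

By polynomial division,
  z^5+15z^4+48z^3+103z^2-163z-8932 = (z+12)(z^4+3z^3-4z^2+23z-1015) + (16z^3+128z^2+576z+3248)
  z^4+3z^3-4z^2+23z-1015 = ((1/16)z-5/16)(16z^3+128z^2+576z+3248) + (0)
Last nonzero remainder: 16z^3+128z^2+576z+3248. Dividing through by 16 gives the monic gcd z^3+8z^2+36z+203.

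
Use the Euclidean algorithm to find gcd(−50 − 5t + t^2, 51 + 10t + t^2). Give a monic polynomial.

1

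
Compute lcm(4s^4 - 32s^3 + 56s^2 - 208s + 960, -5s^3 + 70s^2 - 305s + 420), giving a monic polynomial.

s^6 - 18s^5 + 115s^4 - 360s^3 + 1054s^2 - 3492s + 5040

Apply the Euclidean algorithm:
  4s^4 - 32s^3 + 56s^2 - 208s + 960 = (-(4/5)s - 24/5)(-5s^3 + 70s^2 - 305s + 420) + (148s^2 - 1336s + 2976)
  -5s^3 + 70s^2 - 305s + 420 = (-(5/148)s + 230/1369)(148s^2 - 1336s + 2976) + ((27375/1369)s - 109500/1369)
  148s^2 - 1336s + 2976 = ((202612/27375)s - 339512/9125)((27375/1369)s - 109500/1369) + (0)
Last nonzero remainder: (27375/1369)s - 109500/1369. Dividing through by 27375/1369 gives the monic gcd s - 4.
Then lcm(f, g) = f·g / gcd(f, g); expanding and making the result monic gives the answer.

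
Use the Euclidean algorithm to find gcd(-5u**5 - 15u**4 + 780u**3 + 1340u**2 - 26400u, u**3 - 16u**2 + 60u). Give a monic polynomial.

By polynomial division,
  -5u**5 - 15u**4 + 780u**3 + 1340u**2 - 26400u = (-5u**2 - 95u - 440)(u**3 - 16u**2 + 60u) + (0)
The last nonzero remainder u**3 - 16u**2 + 60u is already monic.

u**3 - 16u**2 + 60u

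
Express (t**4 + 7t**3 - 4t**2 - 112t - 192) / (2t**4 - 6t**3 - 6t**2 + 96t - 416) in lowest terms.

(t**2 + 7t + 12)/(2t**2 - 6t + 26)

Apply the Euclidean algorithm:
  t**4 + 7t**3 - 4t**2 - 112t - 192 = (1/2)(2t**4 - 6t**3 - 6t**2 + 96t - 416) + (10t**3 - t**2 - 160t + 16)
  2t**4 - 6t**3 - 6t**2 + 96t - 416 = ((1/5)t - 29/50)(10t**3 - t**2 - 160t + 16) + ((1271/50)t**2 - 10168/25)
  10t**3 - t**2 - 160t + 16 = ((500/1271)t - 50/1271)((1271/50)t**2 - 10168/25) + (0)
Last nonzero remainder: (1271/50)t**2 - 10168/25. Dividing through by 1271/50 gives the monic gcd t**2 - 16.
Cancel t**2 - 16 from numerator and denominator to get the reduced form.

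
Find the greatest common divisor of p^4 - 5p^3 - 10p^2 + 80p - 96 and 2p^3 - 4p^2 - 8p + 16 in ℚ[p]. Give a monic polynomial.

p - 2

Repeated division with remainder:
  p^4 - 5p^3 - 10p^2 + 80p - 96 = ((1/2)p - 3/2)(2p^3 - 4p^2 - 8p + 16) + (-12p^2 + 60p - 72)
  2p^3 - 4p^2 - 8p + 16 = (-(1/6)p - 1/2)(-12p^2 + 60p - 72) + (10p - 20)
  -12p^2 + 60p - 72 = (-(6/5)p + 18/5)(10p - 20) + (0)
Last nonzero remainder: 10p - 20. Dividing through by 10 gives the monic gcd p - 2.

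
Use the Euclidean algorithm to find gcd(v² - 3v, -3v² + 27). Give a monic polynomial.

Euclidean algorithm in ℚ[v]:
  v² - 3v = (-1/3)(-3v² + 27) + (-3v + 9)
  -3v² + 27 = (v + 3)(-3v + 9) + (0)
Last nonzero remainder: -3v + 9. Dividing through by -3 gives the monic gcd v - 3.

v - 3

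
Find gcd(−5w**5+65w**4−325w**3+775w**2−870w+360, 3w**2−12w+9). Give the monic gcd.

w**2−4w+3

By polynomial division,
  −5w**5+65w**4−325w**3+775w**2−870w+360 = (−(5/3)w**3+15w**2−(130/3)w+40)(3w**2−12w+9) + (0)
Last nonzero remainder: 3w**2−12w+9. Dividing through by 3 gives the monic gcd w**2−4w+3.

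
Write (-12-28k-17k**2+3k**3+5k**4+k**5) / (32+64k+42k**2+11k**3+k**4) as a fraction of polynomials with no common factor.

(-6-5k+2k**2+k**3)/(16+8k+k**2)

Apply the Euclidean algorithm:
  k**5+5k**4+3k**3-17k**2-28k-12 = (k-6)(k**4+11k**3+42k**2+64k+32) + (27k**3+171k**2+324k+180)
  k**4+11k**3+42k**2+64k+32 = ((1/27)k+14/81)(27k**3+171k**2+324k+180) + ((4/9)k**2+(4/3)k+8/9)
  27k**3+171k**2+324k+180 = ((243/4)k+405/2)((4/9)k**2+(4/3)k+8/9) + (0)
Last nonzero remainder: (4/9)k**2+(4/3)k+8/9. Dividing through by 4/9 gives the monic gcd k**2+3k+2.
Cancel k**2+3k+2 from numerator and denominator to get the reduced form.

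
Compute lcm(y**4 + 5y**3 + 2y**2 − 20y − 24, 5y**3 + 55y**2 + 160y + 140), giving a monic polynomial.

Repeated division with remainder:
  y**4 + 5y**3 + 2y**2 − 20y − 24 = ((1/5)y − 6/5)(5y**3 + 55y**2 + 160y + 140) + (36y**2 + 144y + 144)
  5y**3 + 55y**2 + 160y + 140 = ((5/36)y + 35/36)(36y**2 + 144y + 144) + (0)
Last nonzero remainder: 36y**2 + 144y + 144. Dividing through by 36 gives the monic gcd y**2 + 4y + 4.
Then lcm(f, g) = f·g / gcd(f, g); expanding and making the result monic gives the answer.

y**5 + 12y**4 + 37y**3 − 6y**2 − 164y − 168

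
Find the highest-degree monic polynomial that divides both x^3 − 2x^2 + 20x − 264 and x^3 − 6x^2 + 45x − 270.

x − 6

By polynomial division,
  x^3 − 2x^2 + 20x − 264 = (x^3 − 6x^2 + 45x − 270) + (4x^2 − 25x + 6)
  x^3 − 6x^2 + 45x − 270 = ((1/4)x + 1/16)(4x^2 − 25x + 6) + ((721/16)x − 2163/8)
  4x^2 − 25x + 6 = ((64/721)x − 16/721)((721/16)x − 2163/8) + (0)
Last nonzero remainder: (721/16)x − 2163/8. Dividing through by 721/16 gives the monic gcd x − 6.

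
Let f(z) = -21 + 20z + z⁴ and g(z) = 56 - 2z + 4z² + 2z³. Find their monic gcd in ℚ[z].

Repeated division with remainder:
  z⁴ + 20z - 21 = ((1/2)z - 1)(2z³ + 4z² - 2z + 56) + (5z² - 10z + 35)
  2z³ + 4z² - 2z + 56 = ((2/5)z + 8/5)(5z² - 10z + 35) + (0)
Last nonzero remainder: 5z² - 10z + 35. Dividing through by 5 gives the monic gcd z² - 2z + 7.

7 - 2z + z²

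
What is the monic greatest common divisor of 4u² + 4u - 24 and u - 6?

1

Apply the Euclidean algorithm:
  4u² + 4u - 24 = (4u + 28)(u - 6) + (144)
  u - 6 = ((1/144)u - 1/24)(144) + (0)
The last nonzero remainder is the constant 144, so the polynomials are coprime and gcd = 1.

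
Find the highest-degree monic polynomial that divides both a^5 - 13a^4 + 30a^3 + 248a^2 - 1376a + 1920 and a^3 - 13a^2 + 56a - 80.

a^2 - 8a + 16

By polynomial division,
  a^5 - 13a^4 + 30a^3 + 248a^2 - 1376a + 1920 = (a^2 - 26)(a^3 - 13a^2 + 56a - 80) + (-10a^2 + 80a - 160)
  a^3 - 13a^2 + 56a - 80 = (-(1/10)a + 1/2)(-10a^2 + 80a - 160) + (0)
Last nonzero remainder: -10a^2 + 80a - 160. Dividing through by -10 gives the monic gcd a^2 - 8a + 16.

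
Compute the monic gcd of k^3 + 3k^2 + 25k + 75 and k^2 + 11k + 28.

Apply the Euclidean algorithm:
  k^3 + 3k^2 + 25k + 75 = (k - 8)(k^2 + 11k + 28) + (85k + 299)
  k^2 + 11k + 28 = ((1/85)k + 636/7225)(85k + 299) + (12136/7225)
  85k + 299 = ((614125/12136)k + 2160275/12136)(12136/7225) + (0)
The last nonzero remainder is the constant 12136/7225, so the polynomials are coprime and gcd = 1.

1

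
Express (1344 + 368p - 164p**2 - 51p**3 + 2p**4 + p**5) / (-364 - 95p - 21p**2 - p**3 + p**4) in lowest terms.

Euclidean algorithm in ℚ[p]:
  p**5 + 2p**4 - 51p**3 - 164p**2 + 368p + 1344 = (p + 3)(p**4 - p**3 - 21p**2 - 95p - 364) + (-27p**3 - 6p**2 + 1017p + 2436)
  p**4 - p**3 - 21p**2 - 95p - 364 = (-(1/27)p + 11/243)(-27p**3 - 6p**2 + 1017p + 2436) + ((1372/81)p**2 - (1372/27)p - 38416/81)
  -27p**3 - 6p**2 + 1017p + 2436 = (-(2187/1372)p - 7047/1372)((1372/81)p**2 - (1372/27)p - 38416/81) + (0)
Last nonzero remainder: (1372/81)p**2 - (1372/27)p - 38416/81. Dividing through by 1372/81 gives the monic gcd p**2 - 3p - 28.
Cancel p**2 - 3p - 28 from numerator and denominator to get the reduced form.

(-48 - 8p + 5p**2 + p**3)/(13 + 2p + p**2)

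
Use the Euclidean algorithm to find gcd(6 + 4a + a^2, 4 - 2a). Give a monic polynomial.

1

Repeated division with remainder:
  a^2 + 4a + 6 = (-(1/2)a - 3)(-2a + 4) + (18)
  -2a + 4 = (-(1/9)a + 2/9)(18) + (0)
The last nonzero remainder is the constant 18, so the polynomials are coprime and gcd = 1.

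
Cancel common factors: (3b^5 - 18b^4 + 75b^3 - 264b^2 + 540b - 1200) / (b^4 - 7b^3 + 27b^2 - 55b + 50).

By polynomial division,
  3b^5 - 18b^4 + 75b^3 - 264b^2 + 540b - 1200 = (3b + 3)(b^4 - 7b^3 + 27b^2 - 55b + 50) + (15b^3 - 180b^2 + 555b - 1350)
  b^4 - 7b^3 + 27b^2 - 55b + 50 = ((1/15)b + 1/3)(15b^3 - 180b^2 + 555b - 1350) + (50b^2 - 150b + 500)
  15b^3 - 180b^2 + 555b - 1350 = ((3/10)b - 27/10)(50b^2 - 150b + 500) + (0)
Last nonzero remainder: 50b^2 - 150b + 500. Dividing through by 50 gives the monic gcd b^2 - 3b + 10.
Cancel b^2 - 3b + 10 from numerator and denominator to get the reduced form.

(3b^3 - 9b^2 + 18b - 120)/(b^2 - 4b + 5)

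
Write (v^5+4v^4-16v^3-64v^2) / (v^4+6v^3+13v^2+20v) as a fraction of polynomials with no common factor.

(v^3-16v)/(v^2+2v+5)

Euclidean algorithm in ℚ[v]:
  v^5+4v^4-16v^3-64v^2 = (v-2)(v^4+6v^3+13v^2+20v) + (-17v^3-58v^2+40v)
  v^4+6v^3+13v^2+20v = (-(1/17)v-44/289)(-17v^3-58v^2+40v) + ((1885/289)v^2+(7540/289)v)
  -17v^3-58v^2+40v = (-(4913/1885)v+578/377)((1885/289)v^2+(7540/289)v) + (0)
Last nonzero remainder: (1885/289)v^2+(7540/289)v. Dividing through by 1885/289 gives the monic gcd v^2+4v.
Cancel v^2+4v from numerator and denominator to get the reduced form.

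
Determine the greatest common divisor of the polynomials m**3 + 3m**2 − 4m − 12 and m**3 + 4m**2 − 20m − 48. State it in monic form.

m + 2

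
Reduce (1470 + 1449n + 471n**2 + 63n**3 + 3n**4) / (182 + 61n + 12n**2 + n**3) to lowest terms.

By polynomial division,
  3n**4 + 63n**3 + 471n**2 + 1449n + 1470 = (3n + 27)(n**3 + 12n**2 + 61n + 182) + (−36n**2 − 744n − 3444)
  n**3 + 12n**2 + 61n + 182 = (−(1/36)n + 13/54)(−36n**2 − 744n − 3444) + ((1300/9)n + 9100/9)
  −36n**2 − 744n − 3444 = (−(81/325)n − 1107/325)((1300/9)n + 9100/9) + (0)
Last nonzero remainder: (1300/9)n + 9100/9. Dividing through by 1300/9 gives the monic gcd n + 7.
Cancel n + 7 from numerator and denominator to get the reduced form.

(210 + 177n + 42n**2 + 3n**3)/(26 + 5n + n**2)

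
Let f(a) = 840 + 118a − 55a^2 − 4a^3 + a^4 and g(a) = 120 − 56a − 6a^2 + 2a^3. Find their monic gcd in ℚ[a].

−30 − a + a^2

Repeated division with remainder:
  a^4 − 4a^3 − 55a^2 + 118a + 840 = ((1/2)a − 1/2)(2a^3 − 6a^2 − 56a + 120) + (−30a^2 + 30a + 900)
  2a^3 − 6a^2 − 56a + 120 = (−(1/15)a + 2/15)(−30a^2 + 30a + 900) + (0)
Last nonzero remainder: −30a^2 + 30a + 900. Dividing through by −30 gives the monic gcd a^2 − a − 30.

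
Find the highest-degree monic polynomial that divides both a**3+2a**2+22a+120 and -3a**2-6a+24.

a+4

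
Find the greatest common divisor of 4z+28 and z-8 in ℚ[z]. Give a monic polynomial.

1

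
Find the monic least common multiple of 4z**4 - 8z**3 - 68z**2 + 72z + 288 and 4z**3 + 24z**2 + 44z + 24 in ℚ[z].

Repeated division with remainder:
  4z**4 - 8z**3 - 68z**2 + 72z + 288 = (z - 8)(4z**3 + 24z**2 + 44z + 24) + (80z**2 + 400z + 480)
  4z**3 + 24z**2 + 44z + 24 = ((1/20)z + 1/20)(80z**2 + 400z + 480) + (0)
Last nonzero remainder: 80z**2 + 400z + 480. Dividing through by 80 gives the monic gcd z**2 + 5z + 6.
Then lcm(f, g) = f·g / gcd(f, g); expanding and making the result monic gives the answer.

z**5 - z**4 - 19z**3 + z**2 + 90z + 72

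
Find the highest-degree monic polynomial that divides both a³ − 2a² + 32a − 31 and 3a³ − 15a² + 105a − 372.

a² − a + 31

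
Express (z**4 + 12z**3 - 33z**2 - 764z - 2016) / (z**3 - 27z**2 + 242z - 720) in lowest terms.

(z**3 + 20z**2 + 127z + 252)/(z**2 - 19z + 90)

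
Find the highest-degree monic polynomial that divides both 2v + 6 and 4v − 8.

1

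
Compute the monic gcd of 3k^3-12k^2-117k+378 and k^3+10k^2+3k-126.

By polynomial division,
  3k^3-12k^2-117k+378 = (3)(k^3+10k^2+3k-126) + (-42k^2-126k+756)
  k^3+10k^2+3k-126 = (-(1/42)k-1/6)(-42k^2-126k+756) + (0)
Last nonzero remainder: -42k^2-126k+756. Dividing through by -42 gives the monic gcd k^2+3k-18.

k^2+3k-18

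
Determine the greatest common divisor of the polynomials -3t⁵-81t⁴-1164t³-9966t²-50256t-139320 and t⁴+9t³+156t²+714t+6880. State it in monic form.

Euclidean algorithm in ℚ[t]:
  -3t⁵-81t⁴-1164t³-9966t²-50256t-139320 = (-3t-54)(t⁴+9t³+156t²+714t+6880) + (-210t³+600t²+8940t+232200)
  t⁴+9t³+156t²+714t+6880 = (-(1/210)t-83/1470)(-210t³+600t²+8940t+232200) + ((11390/49)t²+(113900/49)t+979540/49)
  -210t³+600t²+8940t+232200 = (-(1029/1139)t+13230/1139)((11390/49)t²+(113900/49)t+979540/49) + (0)
Last nonzero remainder: (11390/49)t²+(113900/49)t+979540/49. Dividing through by 11390/49 gives the monic gcd t²+10t+86.

t²+10t+86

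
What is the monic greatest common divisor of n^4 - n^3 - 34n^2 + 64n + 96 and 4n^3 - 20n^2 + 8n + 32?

n^2 - 3n - 4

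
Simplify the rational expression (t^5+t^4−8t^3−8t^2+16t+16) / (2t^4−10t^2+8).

(t^2−4)/(2t−2)

By polynomial division,
  t^5+t^4−8t^3−8t^2+16t+16 = ((1/2)t+1/2)(2t^4−10t^2+8) + (−3t^3−3t^2+12t+12)
  2t^4−10t^2+8 = (−(2/3)t+2/3)(−3t^3−3t^2+12t+12) + (0)
Last nonzero remainder: −3t^3−3t^2+12t+12. Dividing through by −3 gives the monic gcd t^3+t^2−4t−4.
Cancel t^3+t^2−4t−4 from numerator and denominator to get the reduced form.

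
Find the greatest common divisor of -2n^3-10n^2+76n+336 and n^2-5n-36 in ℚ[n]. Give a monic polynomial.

n+4

Repeated division with remainder:
  -2n^3-10n^2+76n+336 = (-2n-20)(n^2-5n-36) + (-96n-384)
  n^2-5n-36 = (-(1/96)n+3/32)(-96n-384) + (0)
Last nonzero remainder: -96n-384. Dividing through by -96 gives the monic gcd n+4.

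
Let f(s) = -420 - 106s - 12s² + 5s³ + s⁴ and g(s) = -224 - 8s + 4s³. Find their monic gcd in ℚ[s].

Euclidean algorithm in ℚ[s]:
  s⁴ + 5s³ - 12s² - 106s - 420 = ((1/4)s + 5/4)(4s³ - 8s - 224) + (-10s² - 40s - 140)
  4s³ - 8s - 224 = (-(2/5)s + 8/5)(-10s² - 40s - 140) + (0)
Last nonzero remainder: -10s² - 40s - 140. Dividing through by -10 gives the monic gcd s² + 4s + 14.

14 + 4s + s²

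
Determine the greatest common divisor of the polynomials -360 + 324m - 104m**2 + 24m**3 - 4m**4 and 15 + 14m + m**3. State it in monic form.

Apply the Euclidean algorithm:
  -4m**4 + 24m**3 - 104m**2 + 324m - 360 = (-4m + 24)(m**3 + 14m + 15) + (-48m**2 + 48m - 720)
  m**3 + 14m + 15 = (-(1/48)m - 1/48)(-48m**2 + 48m - 720) + (0)
Last nonzero remainder: -48m**2 + 48m - 720. Dividing through by -48 gives the monic gcd m**2 - m + 15.

15 - m + m**2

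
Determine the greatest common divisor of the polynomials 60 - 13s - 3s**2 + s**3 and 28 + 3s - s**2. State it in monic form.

4 + s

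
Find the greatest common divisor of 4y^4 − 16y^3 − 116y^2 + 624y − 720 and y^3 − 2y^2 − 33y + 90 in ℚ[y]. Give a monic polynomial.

y^3 − 2y^2 − 33y + 90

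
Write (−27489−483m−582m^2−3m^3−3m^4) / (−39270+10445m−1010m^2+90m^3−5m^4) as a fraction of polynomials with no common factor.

(231+6m+3m^2)/(330−85m+5m^2)

By polynomial division,
  −3m^4−3m^3−582m^2−483m−27489 = (3/5)(−5m^4+90m^3−1010m^2+10445m−39270) + (−57m^3+24m^2−6750m−3927)
  −5m^4+90m^3−1010m^2+10445m−39270 = ((5/57)m−1670/1083)(−57m^3+24m^2−6750m−3927) + (−(137500/361)m^2+(137500/361)m−16362500/361)
  −57m^3+24m^2−6750m−3927 = ((20577/137500)m+1083/12500)(−(137500/361)m^2+(137500/361)m−16362500/361) + (0)
Last nonzero remainder: −(137500/361)m^2+(137500/361)m−16362500/361. Dividing through by −137500/361 gives the monic gcd m^2−m+119.
Cancel m^2−m+119 from numerator and denominator to get the reduced form.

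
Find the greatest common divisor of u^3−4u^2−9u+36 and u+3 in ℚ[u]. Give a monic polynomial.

Repeated division with remainder:
  u^3−4u^2−9u+36 = (u^2−7u+12)(u+3) + (0)
The last nonzero remainder u+3 is already monic.

u+3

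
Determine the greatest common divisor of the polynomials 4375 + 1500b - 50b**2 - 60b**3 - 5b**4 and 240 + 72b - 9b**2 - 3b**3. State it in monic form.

-5 + b

By polynomial division,
  -5b**4 - 60b**3 - 50b**2 + 1500b + 4375 = ((5/3)b + 15)(-3b**3 - 9b**2 + 72b + 240) + (-35b**2 + 20b + 775)
  -3b**3 - 9b**2 + 72b + 240 = ((3/35)b + 15/49)(-35b**2 + 20b + 775) + (-(27/49)b + 135/49)
  -35b**2 + 20b + 775 = ((1715/27)b + 7595/27)(-(27/49)b + 135/49) + (0)
Last nonzero remainder: -(27/49)b + 135/49. Dividing through by -27/49 gives the monic gcd b - 5.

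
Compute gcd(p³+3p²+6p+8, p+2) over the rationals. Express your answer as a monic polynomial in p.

p+2

Repeated division with remainder:
  p³+3p²+6p+8 = (p²+p+4)(p+2) + (0)
The last nonzero remainder p+2 is already monic.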